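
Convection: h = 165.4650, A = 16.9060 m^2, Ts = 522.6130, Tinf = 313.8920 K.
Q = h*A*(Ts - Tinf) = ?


dT = 208.7210 K
Q = 165.4650 * 16.9060 * 208.7210 = 583865.9586 W

583865.9586 W


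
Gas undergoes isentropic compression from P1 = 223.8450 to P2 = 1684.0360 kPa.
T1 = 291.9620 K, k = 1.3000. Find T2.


(k-1)/k = 0.2308
(P2/P1)^exp = 1.5931
T2 = 291.9620 * 1.5931 = 465.1290 K

465.1290 K


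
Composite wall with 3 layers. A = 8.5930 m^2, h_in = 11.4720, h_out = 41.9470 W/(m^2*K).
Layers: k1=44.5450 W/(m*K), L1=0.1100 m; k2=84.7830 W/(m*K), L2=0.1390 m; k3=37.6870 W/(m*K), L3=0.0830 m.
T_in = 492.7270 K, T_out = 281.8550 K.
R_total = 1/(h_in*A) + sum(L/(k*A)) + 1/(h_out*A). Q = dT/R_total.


R_conv_in = 1/(11.4720*8.5930) = 0.0101
R_1 = 0.1100/(44.5450*8.5930) = 0.0003
R_2 = 0.1390/(84.7830*8.5930) = 0.0002
R_3 = 0.0830/(37.6870*8.5930) = 0.0003
R_conv_out = 1/(41.9470*8.5930) = 0.0028
R_total = 0.0137 K/W
Q = 210.8720 / 0.0137 = 15445.1852 W

R_total = 0.0137 K/W, Q = 15445.1852 W


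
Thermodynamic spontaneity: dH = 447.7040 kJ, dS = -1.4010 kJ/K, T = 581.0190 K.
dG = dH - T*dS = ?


T*dS = 581.0190 * -1.4010 = -814.0076 kJ
dG = 447.7040 + 814.0076 = 1261.7116 kJ (non-spontaneous)

dG = 1261.7116 kJ, non-spontaneous


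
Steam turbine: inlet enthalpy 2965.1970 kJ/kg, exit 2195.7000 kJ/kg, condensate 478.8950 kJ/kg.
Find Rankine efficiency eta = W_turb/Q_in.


W = 769.4970 kJ/kg
Q_in = 2486.3020 kJ/kg
eta = 0.3095 = 30.9495%

eta = 30.9495%


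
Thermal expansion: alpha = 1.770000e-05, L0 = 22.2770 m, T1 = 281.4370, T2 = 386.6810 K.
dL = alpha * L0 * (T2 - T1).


dT = 105.2440 K
dL = 1.770000e-05 * 22.2770 * 105.2440 = 0.041498 m
L_final = 22.318498 m

dL = 0.041498 m


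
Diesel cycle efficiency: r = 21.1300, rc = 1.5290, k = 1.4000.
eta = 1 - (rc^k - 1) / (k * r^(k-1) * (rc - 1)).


r^(k-1) = 3.3881
rc^k = 1.8121
eta = 0.6764 = 67.6377%

67.6377%


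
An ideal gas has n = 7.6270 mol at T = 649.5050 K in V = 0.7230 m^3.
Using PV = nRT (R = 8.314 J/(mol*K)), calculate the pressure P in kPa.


P = nRT/V = 7.6270 * 8.314 * 649.5050 / 0.7230
= 41185.6823 / 0.7230 = 56964.9825 Pa = 56.9650 kPa

56.9650 kPa


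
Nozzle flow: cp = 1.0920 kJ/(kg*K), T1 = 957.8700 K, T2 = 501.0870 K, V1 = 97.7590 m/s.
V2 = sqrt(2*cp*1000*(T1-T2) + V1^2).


dT = 456.7830 K
2*cp*1000*dT = 997614.0720
V1^2 = 9556.8221
V2 = sqrt(1007170.8941) = 1003.5790 m/s

1003.5790 m/s


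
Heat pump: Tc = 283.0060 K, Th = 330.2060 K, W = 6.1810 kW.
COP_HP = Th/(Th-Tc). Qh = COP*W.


COP = 330.2060 / 47.2000 = 6.9959
Qh = 6.9959 * 6.1810 = 43.2416 kW

COP = 6.9959, Qh = 43.2416 kW


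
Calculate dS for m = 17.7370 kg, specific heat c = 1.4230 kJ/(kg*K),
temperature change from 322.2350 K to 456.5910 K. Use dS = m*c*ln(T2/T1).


T2/T1 = 1.4170
ln(T2/T1) = 0.3485
dS = 17.7370 * 1.4230 * 0.3485 = 8.7962 kJ/K

8.7962 kJ/K


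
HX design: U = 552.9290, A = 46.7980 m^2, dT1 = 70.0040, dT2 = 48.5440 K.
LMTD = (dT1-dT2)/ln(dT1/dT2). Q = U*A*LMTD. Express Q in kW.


LMTD = 58.6208 K
Q = 552.9290 * 46.7980 * 58.6208 = 1516869.6591 W = 1516.8697 kW

1516.8697 kW


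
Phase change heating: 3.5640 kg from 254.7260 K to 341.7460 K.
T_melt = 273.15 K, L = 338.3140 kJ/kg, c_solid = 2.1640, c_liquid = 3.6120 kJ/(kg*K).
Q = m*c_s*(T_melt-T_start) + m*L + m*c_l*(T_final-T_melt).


Q1 (sensible, solid) = 3.5640 * 2.1640 * 18.4240 = 142.0950 kJ
Q2 (latent) = 3.5640 * 338.3140 = 1205.7511 kJ
Q3 (sensible, liquid) = 3.5640 * 3.6120 * 68.5960 = 883.0478 kJ
Q_total = 2230.8940 kJ

2230.8940 kJ


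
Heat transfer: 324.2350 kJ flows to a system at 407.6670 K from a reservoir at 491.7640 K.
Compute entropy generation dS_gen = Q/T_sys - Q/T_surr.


dS_sys = 324.2350/407.6670 = 0.7953 kJ/K
dS_surr = -324.2350/491.7640 = -0.6593 kJ/K
dS_gen = 0.7953 - 0.6593 = 0.1360 kJ/K (irreversible)

dS_gen = 0.1360 kJ/K, irreversible


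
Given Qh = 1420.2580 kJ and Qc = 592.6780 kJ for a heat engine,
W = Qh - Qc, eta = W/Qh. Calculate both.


W = 1420.2580 - 592.6780 = 827.5800 kJ
eta = 827.5800 / 1420.2580 = 0.5827 = 58.2697%

W = 827.5800 kJ, eta = 58.2697%


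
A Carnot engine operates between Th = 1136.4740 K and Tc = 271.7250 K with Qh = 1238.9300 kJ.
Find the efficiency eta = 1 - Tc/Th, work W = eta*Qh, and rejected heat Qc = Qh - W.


eta = 1 - 271.7250/1136.4740 = 0.7609
W = 0.7609 * 1238.9300 = 942.7083 kJ
Qc = 1238.9300 - 942.7083 = 296.2217 kJ

eta = 76.0905%, W = 942.7083 kJ, Qc = 296.2217 kJ


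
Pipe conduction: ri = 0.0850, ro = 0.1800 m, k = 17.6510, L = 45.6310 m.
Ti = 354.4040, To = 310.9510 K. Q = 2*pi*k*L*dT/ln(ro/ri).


dT = 43.4530 K
ln(ro/ri) = 0.7503
Q = 2*pi*17.6510*45.6310*43.4530 / 0.7503 = 293083.0825 W

293083.0825 W


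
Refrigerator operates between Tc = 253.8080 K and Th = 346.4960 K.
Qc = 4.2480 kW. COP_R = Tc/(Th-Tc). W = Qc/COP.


COP = 253.8080 / 92.6880 = 2.7383
W = 4.2480 / 2.7383 = 1.5513 kW

COP = 2.7383, W = 1.5513 kW


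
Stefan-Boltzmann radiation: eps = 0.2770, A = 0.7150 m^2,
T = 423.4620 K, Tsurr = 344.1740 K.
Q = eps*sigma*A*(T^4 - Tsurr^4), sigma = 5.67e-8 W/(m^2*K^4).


T^4 = 3.2156e+10
Tsurr^4 = 1.4032e+10
Q = 0.2770 * 5.67e-8 * 0.7150 * 1.8124e+10 = 203.5266 W

203.5266 W


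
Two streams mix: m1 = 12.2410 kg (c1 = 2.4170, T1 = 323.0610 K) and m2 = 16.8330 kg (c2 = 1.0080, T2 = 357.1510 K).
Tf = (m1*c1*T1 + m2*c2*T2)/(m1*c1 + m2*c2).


num = 15618.2615
den = 46.5542
Tf = 335.4858 K

335.4858 K


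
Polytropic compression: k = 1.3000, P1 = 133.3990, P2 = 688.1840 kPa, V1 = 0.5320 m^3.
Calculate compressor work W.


(k-1)/k = 0.2308
(P2/P1)^exp = 1.4603
W = 4.3333 * 133.3990 * 0.5320 * (1.4603 - 1) = 141.5484 kJ

141.5484 kJ


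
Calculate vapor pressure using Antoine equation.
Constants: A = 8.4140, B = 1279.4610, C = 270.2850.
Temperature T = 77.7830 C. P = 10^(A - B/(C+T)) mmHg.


C+T = 348.0680
B/(C+T) = 3.6759
log10(P) = 8.4140 - 3.6759 = 4.7381
P = 10^4.7381 = 54714.9755 mmHg

54714.9755 mmHg


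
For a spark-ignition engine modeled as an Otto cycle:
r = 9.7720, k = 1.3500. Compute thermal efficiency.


r^(k-1) = 2.2207
eta = 1 - 1/2.2207 = 0.5497 = 54.9696%

54.9696%


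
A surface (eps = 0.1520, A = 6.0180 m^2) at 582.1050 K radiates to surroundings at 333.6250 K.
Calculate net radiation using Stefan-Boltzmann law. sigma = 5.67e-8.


T^4 = 1.1482e+11
Tsurr^4 = 1.2389e+10
Q = 0.1520 * 5.67e-8 * 6.0180 * 1.0243e+11 = 5312.4734 W

5312.4734 W


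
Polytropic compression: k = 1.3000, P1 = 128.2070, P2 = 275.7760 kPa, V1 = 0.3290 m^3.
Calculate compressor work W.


(k-1)/k = 0.2308
(P2/P1)^exp = 1.1933
W = 4.3333 * 128.2070 * 0.3290 * (1.1933 - 1) = 35.3388 kJ

35.3388 kJ


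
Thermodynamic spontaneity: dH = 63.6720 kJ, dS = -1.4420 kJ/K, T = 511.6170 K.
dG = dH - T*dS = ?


T*dS = 511.6170 * -1.4420 = -737.7517 kJ
dG = 63.6720 + 737.7517 = 801.4237 kJ (non-spontaneous)

dG = 801.4237 kJ, non-spontaneous


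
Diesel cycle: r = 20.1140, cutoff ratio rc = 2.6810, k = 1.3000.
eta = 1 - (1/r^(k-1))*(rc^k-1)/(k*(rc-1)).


r^(k-1) = 2.4606
rc^k = 3.6040
eta = 0.5157 = 51.5736%

51.5736%


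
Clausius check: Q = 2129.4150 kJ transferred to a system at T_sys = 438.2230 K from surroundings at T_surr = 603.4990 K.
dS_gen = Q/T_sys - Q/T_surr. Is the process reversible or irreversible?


dS_sys = 2129.4150/438.2230 = 4.8592 kJ/K
dS_surr = -2129.4150/603.4990 = -3.5284 kJ/K
dS_gen = 4.8592 - 3.5284 = 1.3308 kJ/K (irreversible)

dS_gen = 1.3308 kJ/K, irreversible


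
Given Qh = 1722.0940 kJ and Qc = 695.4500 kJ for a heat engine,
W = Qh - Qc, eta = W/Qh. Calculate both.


W = 1722.0940 - 695.4500 = 1026.6440 kJ
eta = 1026.6440 / 1722.0940 = 0.5962 = 59.6160%

W = 1026.6440 kJ, eta = 59.6160%


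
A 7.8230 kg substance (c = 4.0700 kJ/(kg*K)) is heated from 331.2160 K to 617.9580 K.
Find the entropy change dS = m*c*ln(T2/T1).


T2/T1 = 1.8657
ln(T2/T1) = 0.6236
dS = 7.8230 * 4.0700 * 0.6236 = 19.8568 kJ/K

19.8568 kJ/K


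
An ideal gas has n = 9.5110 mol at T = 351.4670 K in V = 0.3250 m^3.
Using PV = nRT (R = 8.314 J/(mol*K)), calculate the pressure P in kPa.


P = nRT/V = 9.5110 * 8.314 * 351.4670 / 0.3250
= 27792.0611 / 0.3250 = 85514.0342 Pa = 85.5140 kPa

85.5140 kPa


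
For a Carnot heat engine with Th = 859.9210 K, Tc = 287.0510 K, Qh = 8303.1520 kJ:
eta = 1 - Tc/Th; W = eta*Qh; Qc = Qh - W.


eta = 1 - 287.0510/859.9210 = 0.6662
W = 0.6662 * 8303.1520 = 5531.4694 kJ
Qc = 8303.1520 - 5531.4694 = 2771.6826 kJ

eta = 66.6189%, W = 5531.4694 kJ, Qc = 2771.6826 kJ


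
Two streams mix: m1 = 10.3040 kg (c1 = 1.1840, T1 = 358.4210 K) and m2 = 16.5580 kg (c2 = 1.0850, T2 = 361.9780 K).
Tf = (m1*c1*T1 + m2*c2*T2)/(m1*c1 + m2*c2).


num = 10875.8037
den = 30.1654
Tf = 360.5394 K

360.5394 K


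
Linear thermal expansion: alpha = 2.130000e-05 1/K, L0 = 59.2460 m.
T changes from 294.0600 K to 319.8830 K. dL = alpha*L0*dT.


dT = 25.8230 K
dL = 2.130000e-05 * 59.2460 * 25.8230 = 0.032587 m
L_final = 59.278587 m

dL = 0.032587 m


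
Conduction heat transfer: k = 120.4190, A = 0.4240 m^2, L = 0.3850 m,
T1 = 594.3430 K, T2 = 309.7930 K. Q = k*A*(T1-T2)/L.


dT = 284.5500 K
Q = 120.4190 * 0.4240 * 284.5500 / 0.3850 = 37736.2494 W

37736.2494 W


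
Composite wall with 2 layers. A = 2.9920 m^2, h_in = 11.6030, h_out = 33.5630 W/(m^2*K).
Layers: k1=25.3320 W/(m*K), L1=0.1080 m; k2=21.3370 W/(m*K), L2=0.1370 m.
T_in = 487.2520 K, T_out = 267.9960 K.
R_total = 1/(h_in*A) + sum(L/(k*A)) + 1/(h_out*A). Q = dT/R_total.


R_conv_in = 1/(11.6030*2.9920) = 0.0288
R_1 = 0.1080/(25.3320*2.9920) = 0.0014
R_2 = 0.1370/(21.3370*2.9920) = 0.0021
R_conv_out = 1/(33.5630*2.9920) = 0.0100
R_total = 0.0423 K/W
Q = 219.2560 / 0.0423 = 5179.1880 W

R_total = 0.0423 K/W, Q = 5179.1880 W


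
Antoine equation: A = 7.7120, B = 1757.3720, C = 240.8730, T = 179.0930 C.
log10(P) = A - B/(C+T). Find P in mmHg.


C+T = 419.9660
B/(C+T) = 4.1846
log10(P) = 7.7120 - 4.1846 = 3.5274
P = 10^3.5274 = 3368.5438 mmHg

3368.5438 mmHg


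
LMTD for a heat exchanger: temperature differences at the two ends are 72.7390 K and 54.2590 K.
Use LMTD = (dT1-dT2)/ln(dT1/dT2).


dT1/dT2 = 1.3406
ln(dT1/dT2) = 0.2931
LMTD = 18.4800 / 0.2931 = 63.0483 K

63.0483 K


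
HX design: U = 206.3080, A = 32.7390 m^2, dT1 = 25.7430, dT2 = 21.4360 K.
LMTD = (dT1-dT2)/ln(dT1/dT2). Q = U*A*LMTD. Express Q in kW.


LMTD = 23.5238 K
Q = 206.3080 * 32.7390 * 23.5238 = 158887.3671 W = 158.8874 kW

158.8874 kW


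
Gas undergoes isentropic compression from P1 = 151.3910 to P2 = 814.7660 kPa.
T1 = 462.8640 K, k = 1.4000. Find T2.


(k-1)/k = 0.2857
(P2/P1)^exp = 1.6175
T2 = 462.8640 * 1.6175 = 748.6716 K

748.6716 K


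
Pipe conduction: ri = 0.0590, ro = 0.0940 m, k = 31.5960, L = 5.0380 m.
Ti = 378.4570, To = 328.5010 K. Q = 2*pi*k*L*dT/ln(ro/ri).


dT = 49.9560 K
ln(ro/ri) = 0.4658
Q = 2*pi*31.5960*5.0380*49.9560 / 0.4658 = 107274.8923 W

107274.8923 W


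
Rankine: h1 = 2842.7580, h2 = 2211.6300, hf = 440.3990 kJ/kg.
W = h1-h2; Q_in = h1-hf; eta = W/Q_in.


W = 631.1280 kJ/kg
Q_in = 2402.3590 kJ/kg
eta = 0.2627 = 26.2712%

eta = 26.2712%


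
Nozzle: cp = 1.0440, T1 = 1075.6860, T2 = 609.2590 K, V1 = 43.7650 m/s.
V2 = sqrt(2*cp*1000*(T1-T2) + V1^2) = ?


dT = 466.4270 K
2*cp*1000*dT = 973899.5760
V1^2 = 1915.3752
V2 = sqrt(975814.9512) = 987.8335 m/s

987.8335 m/s


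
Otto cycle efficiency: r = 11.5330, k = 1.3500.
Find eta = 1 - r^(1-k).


r^(k-1) = 2.3533
eta = 1 - 1/2.3533 = 0.5751 = 57.5067%

57.5067%


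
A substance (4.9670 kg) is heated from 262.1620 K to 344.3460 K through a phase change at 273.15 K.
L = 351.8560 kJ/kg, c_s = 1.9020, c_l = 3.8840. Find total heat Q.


Q1 (sensible, solid) = 4.9670 * 1.9020 * 10.9880 = 103.8062 kJ
Q2 (latent) = 4.9670 * 351.8560 = 1747.6688 kJ
Q3 (sensible, liquid) = 4.9670 * 3.8840 * 71.1960 = 1373.5010 kJ
Q_total = 3224.9759 kJ

3224.9759 kJ


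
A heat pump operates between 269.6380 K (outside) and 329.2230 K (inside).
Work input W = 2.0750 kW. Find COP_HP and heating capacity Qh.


COP = 329.2230 / 59.5850 = 5.5253
Qh = 5.5253 * 2.0750 = 11.4649 kW

COP = 5.5253, Qh = 11.4649 kW


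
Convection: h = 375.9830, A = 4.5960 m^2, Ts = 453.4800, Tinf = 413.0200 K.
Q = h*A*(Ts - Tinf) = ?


dT = 40.4600 K
Q = 375.9830 * 4.5960 * 40.4600 = 69915.6029 W

69915.6029 W


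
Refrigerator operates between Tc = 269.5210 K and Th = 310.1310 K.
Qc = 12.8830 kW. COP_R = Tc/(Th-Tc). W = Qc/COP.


COP = 269.5210 / 40.6100 = 6.6368
W = 12.8830 / 6.6368 = 1.9411 kW

COP = 6.6368, W = 1.9411 kW


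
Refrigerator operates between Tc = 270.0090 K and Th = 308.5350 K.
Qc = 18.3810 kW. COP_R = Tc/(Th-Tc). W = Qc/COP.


COP = 270.0090 / 38.5260 = 7.0085
W = 18.3810 / 7.0085 = 2.6227 kW

COP = 7.0085, W = 2.6227 kW


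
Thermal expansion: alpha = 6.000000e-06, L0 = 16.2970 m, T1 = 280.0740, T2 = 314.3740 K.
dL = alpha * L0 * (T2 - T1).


dT = 34.3000 K
dL = 6.000000e-06 * 16.2970 * 34.3000 = 0.003354 m
L_final = 16.300354 m

dL = 0.003354 m


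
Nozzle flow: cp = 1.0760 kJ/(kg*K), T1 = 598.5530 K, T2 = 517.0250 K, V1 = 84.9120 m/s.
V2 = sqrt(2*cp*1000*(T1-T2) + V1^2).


dT = 81.5280 K
2*cp*1000*dT = 175448.2560
V1^2 = 7210.0477
V2 = sqrt(182658.3037) = 427.3854 m/s

427.3854 m/s


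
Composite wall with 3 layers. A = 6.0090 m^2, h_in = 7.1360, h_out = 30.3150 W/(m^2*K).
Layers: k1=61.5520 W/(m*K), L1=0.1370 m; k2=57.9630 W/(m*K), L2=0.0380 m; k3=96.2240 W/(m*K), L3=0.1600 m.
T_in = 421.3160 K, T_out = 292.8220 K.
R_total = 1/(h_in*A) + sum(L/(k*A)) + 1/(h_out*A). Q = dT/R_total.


R_conv_in = 1/(7.1360*6.0090) = 0.0233
R_1 = 0.1370/(61.5520*6.0090) = 0.0004
R_2 = 0.0380/(57.9630*6.0090) = 0.0001
R_3 = 0.1600/(96.2240*6.0090) = 0.0003
R_conv_out = 1/(30.3150*6.0090) = 0.0055
R_total = 0.0296 K/W
Q = 128.4940 / 0.0296 = 4345.9189 W

R_total = 0.0296 K/W, Q = 4345.9189 W


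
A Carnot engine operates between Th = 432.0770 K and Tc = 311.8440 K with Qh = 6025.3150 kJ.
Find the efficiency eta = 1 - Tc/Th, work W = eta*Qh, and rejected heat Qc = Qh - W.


eta = 1 - 311.8440/432.0770 = 0.2783
W = 0.2783 * 6025.3150 = 1676.6495 kJ
Qc = 6025.3150 - 1676.6495 = 4348.6655 kJ

eta = 27.8268%, W = 1676.6495 kJ, Qc = 4348.6655 kJ


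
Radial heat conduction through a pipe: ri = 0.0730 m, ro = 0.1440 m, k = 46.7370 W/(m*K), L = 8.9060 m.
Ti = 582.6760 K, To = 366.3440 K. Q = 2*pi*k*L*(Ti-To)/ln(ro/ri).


dT = 216.3320 K
ln(ro/ri) = 0.6794
Q = 2*pi*46.7370*8.9060*216.3320 / 0.6794 = 832814.1783 W

832814.1783 W


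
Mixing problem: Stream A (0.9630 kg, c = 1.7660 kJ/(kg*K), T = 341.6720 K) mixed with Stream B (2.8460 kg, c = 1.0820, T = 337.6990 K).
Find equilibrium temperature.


num = 1620.9681
den = 4.7800
Tf = 339.1125 K

339.1125 K


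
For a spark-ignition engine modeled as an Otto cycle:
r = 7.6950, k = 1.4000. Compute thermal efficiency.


r^(k-1) = 2.2620
eta = 1 - 1/2.2620 = 0.5579 = 55.7904%

55.7904%


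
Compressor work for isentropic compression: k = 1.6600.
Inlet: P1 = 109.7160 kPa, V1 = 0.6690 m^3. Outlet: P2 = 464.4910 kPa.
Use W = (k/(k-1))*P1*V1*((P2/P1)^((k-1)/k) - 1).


(k-1)/k = 0.3976
(P2/P1)^exp = 1.7749
W = 2.5152 * 109.7160 * 0.6690 * (1.7749 - 1) = 143.0551 kJ

143.0551 kJ


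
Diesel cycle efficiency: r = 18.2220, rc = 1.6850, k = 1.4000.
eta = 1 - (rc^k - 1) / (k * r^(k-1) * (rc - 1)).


r^(k-1) = 3.1933
rc^k = 2.0761
eta = 0.6486 = 64.8618%

64.8618%


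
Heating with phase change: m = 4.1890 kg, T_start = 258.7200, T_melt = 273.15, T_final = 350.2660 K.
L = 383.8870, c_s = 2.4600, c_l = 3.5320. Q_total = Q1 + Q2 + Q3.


Q1 (sensible, solid) = 4.1890 * 2.4600 * 14.4300 = 148.7003 kJ
Q2 (latent) = 4.1890 * 383.8870 = 1608.1026 kJ
Q3 (sensible, liquid) = 4.1890 * 3.5320 * 77.1160 = 1140.9735 kJ
Q_total = 2897.7764 kJ

2897.7764 kJ


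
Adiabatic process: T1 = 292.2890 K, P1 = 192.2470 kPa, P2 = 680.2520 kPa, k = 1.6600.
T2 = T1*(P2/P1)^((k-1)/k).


(k-1)/k = 0.3976
(P2/P1)^exp = 1.6527
T2 = 292.2890 * 1.6527 = 483.0745 K

483.0745 K


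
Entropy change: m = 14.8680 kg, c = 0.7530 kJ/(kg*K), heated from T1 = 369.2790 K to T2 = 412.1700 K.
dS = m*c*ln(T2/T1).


T2/T1 = 1.1161
ln(T2/T1) = 0.1099
dS = 14.8680 * 0.7530 * 0.1099 = 1.2302 kJ/K

1.2302 kJ/K


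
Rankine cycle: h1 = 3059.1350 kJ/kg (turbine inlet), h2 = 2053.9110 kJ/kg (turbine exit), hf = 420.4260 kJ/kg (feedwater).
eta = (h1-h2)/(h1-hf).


W = 1005.2240 kJ/kg
Q_in = 2638.7090 kJ/kg
eta = 0.3810 = 38.0953%

eta = 38.0953%


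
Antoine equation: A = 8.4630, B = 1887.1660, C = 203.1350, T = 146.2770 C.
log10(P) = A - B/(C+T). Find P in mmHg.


C+T = 349.4120
B/(C+T) = 5.4010
log10(P) = 8.4630 - 5.4010 = 3.0620
P = 10^3.0620 = 1153.5157 mmHg

1153.5157 mmHg


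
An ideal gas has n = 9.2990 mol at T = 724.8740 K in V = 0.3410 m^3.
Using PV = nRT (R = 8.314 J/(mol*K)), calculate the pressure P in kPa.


P = nRT/V = 9.2990 * 8.314 * 724.8740 / 0.3410
= 56041.3761 / 0.3410 = 164344.2113 Pa = 164.3442 kPa

164.3442 kPa


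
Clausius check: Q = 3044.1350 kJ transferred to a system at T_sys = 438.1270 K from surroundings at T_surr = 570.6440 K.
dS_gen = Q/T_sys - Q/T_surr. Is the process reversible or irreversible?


dS_sys = 3044.1350/438.1270 = 6.9481 kJ/K
dS_surr = -3044.1350/570.6440 = -5.3346 kJ/K
dS_gen = 6.9481 - 5.3346 = 1.6135 kJ/K (irreversible)

dS_gen = 1.6135 kJ/K, irreversible


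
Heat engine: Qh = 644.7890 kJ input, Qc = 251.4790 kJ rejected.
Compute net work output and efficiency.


W = 644.7890 - 251.4790 = 393.3100 kJ
eta = 393.3100 / 644.7890 = 0.6100 = 60.9982%

W = 393.3100 kJ, eta = 60.9982%


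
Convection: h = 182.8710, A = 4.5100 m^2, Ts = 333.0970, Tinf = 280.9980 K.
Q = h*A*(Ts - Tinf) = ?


dT = 52.0990 K
Q = 182.8710 * 4.5100 * 52.0990 = 42968.5570 W

42968.5570 W


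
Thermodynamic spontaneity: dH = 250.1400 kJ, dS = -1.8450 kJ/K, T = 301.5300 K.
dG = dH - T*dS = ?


T*dS = 301.5300 * -1.8450 = -556.3228 kJ
dG = 250.1400 + 556.3228 = 806.4628 kJ (non-spontaneous)

dG = 806.4628 kJ, non-spontaneous


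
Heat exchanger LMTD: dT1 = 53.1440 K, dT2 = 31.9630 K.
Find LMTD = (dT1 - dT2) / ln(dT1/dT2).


dT1/dT2 = 1.6627
ln(dT1/dT2) = 0.5084
LMTD = 21.1810 / 0.5084 = 41.6599 K

41.6599 K


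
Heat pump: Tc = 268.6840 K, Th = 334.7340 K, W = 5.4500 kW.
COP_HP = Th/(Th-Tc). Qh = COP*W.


COP = 334.7340 / 66.0500 = 5.0679
Qh = 5.0679 * 5.4500 = 27.6200 kW

COP = 5.0679, Qh = 27.6200 kW


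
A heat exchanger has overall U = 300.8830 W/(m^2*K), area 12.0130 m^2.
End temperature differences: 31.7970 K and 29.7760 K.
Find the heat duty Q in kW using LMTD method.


LMTD = 30.7754 K
Q = 300.8830 * 12.0130 * 30.7754 = 111238.0617 W = 111.2381 kW

111.2381 kW


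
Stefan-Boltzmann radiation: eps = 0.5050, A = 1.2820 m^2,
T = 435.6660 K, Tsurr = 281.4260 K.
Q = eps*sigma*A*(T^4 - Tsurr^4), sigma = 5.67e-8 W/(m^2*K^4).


T^4 = 3.6026e+10
Tsurr^4 = 6.2727e+09
Q = 0.5050 * 5.67e-8 * 1.2820 * 2.9753e+10 = 1092.1831 W

1092.1831 W


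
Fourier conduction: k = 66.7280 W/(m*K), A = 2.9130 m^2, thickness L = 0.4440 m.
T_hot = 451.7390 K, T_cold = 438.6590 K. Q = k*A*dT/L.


dT = 13.0800 K
Q = 66.7280 * 2.9130 * 13.0800 / 0.4440 = 5726.2904 W

5726.2904 W


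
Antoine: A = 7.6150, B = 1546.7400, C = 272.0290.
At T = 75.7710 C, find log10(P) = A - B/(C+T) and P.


C+T = 347.8000
B/(C+T) = 4.4472
log10(P) = 7.6150 - 4.4472 = 3.1678
P = 10^3.1678 = 1471.5972 mmHg

1471.5972 mmHg


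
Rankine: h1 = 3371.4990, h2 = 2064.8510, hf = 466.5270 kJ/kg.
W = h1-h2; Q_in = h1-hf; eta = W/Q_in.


W = 1306.6480 kJ/kg
Q_in = 2904.9720 kJ/kg
eta = 0.4498 = 44.9797%

eta = 44.9797%


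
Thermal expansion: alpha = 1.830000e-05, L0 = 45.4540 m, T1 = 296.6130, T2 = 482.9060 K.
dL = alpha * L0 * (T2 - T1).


dT = 186.2930 K
dL = 1.830000e-05 * 45.4540 * 186.2930 = 0.154960 m
L_final = 45.608960 m

dL = 0.154960 m


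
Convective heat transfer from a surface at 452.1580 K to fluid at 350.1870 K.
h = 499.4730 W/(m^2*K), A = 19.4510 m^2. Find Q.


dT = 101.9710 K
Q = 499.4730 * 19.4510 * 101.9710 = 990673.6887 W

990673.6887 W


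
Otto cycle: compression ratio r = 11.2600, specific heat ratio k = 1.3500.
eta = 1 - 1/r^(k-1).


r^(k-1) = 2.3337
eta = 1 - 1/2.3337 = 0.5715 = 57.1489%

57.1489%


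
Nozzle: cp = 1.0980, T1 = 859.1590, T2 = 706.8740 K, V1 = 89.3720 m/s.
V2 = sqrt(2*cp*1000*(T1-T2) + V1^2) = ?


dT = 152.2850 K
2*cp*1000*dT = 334417.8600
V1^2 = 7987.3544
V2 = sqrt(342405.2144) = 585.1540 m/s

585.1540 m/s


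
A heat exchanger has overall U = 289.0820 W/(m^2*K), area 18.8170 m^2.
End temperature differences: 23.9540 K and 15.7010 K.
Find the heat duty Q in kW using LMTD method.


LMTD = 19.5378 K
Q = 289.0820 * 18.8170 * 19.5378 = 106279.1675 W = 106.2792 kW

106.2792 kW


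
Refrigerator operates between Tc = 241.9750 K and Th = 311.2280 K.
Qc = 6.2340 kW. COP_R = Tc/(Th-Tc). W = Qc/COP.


COP = 241.9750 / 69.2530 = 3.4941
W = 6.2340 / 3.4941 = 1.7842 kW

COP = 3.4941, W = 1.7842 kW


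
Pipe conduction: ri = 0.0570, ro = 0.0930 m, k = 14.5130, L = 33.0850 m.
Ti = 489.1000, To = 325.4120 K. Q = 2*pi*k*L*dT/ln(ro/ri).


dT = 163.6880 K
ln(ro/ri) = 0.4895
Q = 2*pi*14.5130*33.0850*163.6880 / 0.4895 = 1008763.9753 W

1008763.9753 W


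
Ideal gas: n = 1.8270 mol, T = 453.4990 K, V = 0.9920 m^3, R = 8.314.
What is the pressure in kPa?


P = nRT/V = 1.8270 * 8.314 * 453.4990 / 0.9920
= 6888.5038 / 0.9920 = 6944.0562 Pa = 6.9441 kPa

6.9441 kPa


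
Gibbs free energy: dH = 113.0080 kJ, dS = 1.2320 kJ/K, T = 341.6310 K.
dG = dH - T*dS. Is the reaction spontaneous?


T*dS = 341.6310 * 1.2320 = 420.8894 kJ
dG = 113.0080 - 420.8894 = -307.8814 kJ (spontaneous)

dG = -307.8814 kJ, spontaneous


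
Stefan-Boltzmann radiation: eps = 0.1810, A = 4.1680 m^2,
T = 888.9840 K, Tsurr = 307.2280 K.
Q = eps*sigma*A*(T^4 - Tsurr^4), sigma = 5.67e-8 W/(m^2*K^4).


T^4 = 6.2456e+11
Tsurr^4 = 8.9093e+09
Q = 0.1810 * 5.67e-8 * 4.1680 * 6.1565e+11 = 26334.5173 W

26334.5173 W


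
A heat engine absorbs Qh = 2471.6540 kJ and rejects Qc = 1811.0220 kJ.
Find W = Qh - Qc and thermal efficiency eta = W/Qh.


W = 2471.6540 - 1811.0220 = 660.6320 kJ
eta = 660.6320 / 2471.6540 = 0.2673 = 26.7283%

W = 660.6320 kJ, eta = 26.7283%


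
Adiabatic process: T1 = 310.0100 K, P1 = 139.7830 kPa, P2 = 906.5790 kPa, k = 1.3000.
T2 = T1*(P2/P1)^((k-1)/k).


(k-1)/k = 0.2308
(P2/P1)^exp = 1.5395
T2 = 310.0100 * 1.5395 = 477.2535 K

477.2535 K


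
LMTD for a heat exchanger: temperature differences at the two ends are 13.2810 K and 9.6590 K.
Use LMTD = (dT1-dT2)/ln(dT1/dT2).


dT1/dT2 = 1.3750
ln(dT1/dT2) = 0.3184
LMTD = 3.6220 / 0.3184 = 11.3740 K

11.3740 K


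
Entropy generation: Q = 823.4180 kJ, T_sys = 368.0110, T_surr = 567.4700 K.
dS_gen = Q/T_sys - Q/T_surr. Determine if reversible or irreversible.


dS_sys = 823.4180/368.0110 = 2.2375 kJ/K
dS_surr = -823.4180/567.4700 = -1.4510 kJ/K
dS_gen = 2.2375 - 1.4510 = 0.7864 kJ/K (irreversible)

dS_gen = 0.7864 kJ/K, irreversible


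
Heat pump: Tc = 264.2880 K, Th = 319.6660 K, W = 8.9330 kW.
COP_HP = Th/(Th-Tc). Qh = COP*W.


COP = 319.6660 / 55.3780 = 5.7724
Qh = 5.7724 * 8.9330 = 51.5652 kW

COP = 5.7724, Qh = 51.5652 kW


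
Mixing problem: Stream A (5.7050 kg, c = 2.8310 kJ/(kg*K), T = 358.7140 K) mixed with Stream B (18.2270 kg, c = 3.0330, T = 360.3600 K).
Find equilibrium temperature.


num = 25715.1363
den = 71.4333
Tf = 359.9878 K

359.9878 K


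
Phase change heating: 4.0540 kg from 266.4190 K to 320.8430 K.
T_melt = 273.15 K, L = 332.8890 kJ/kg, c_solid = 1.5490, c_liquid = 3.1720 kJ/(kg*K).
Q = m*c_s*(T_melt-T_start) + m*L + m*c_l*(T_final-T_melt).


Q1 (sensible, solid) = 4.0540 * 1.5490 * 6.7310 = 42.2683 kJ
Q2 (latent) = 4.0540 * 332.8890 = 1349.5320 kJ
Q3 (sensible, liquid) = 4.0540 * 3.1720 * 47.6930 = 613.2980 kJ
Q_total = 2005.0983 kJ

2005.0983 kJ


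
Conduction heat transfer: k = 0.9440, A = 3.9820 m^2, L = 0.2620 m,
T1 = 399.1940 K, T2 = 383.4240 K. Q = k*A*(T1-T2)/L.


dT = 15.7700 K
Q = 0.9440 * 3.9820 * 15.7700 / 0.2620 = 226.2578 W

226.2578 W


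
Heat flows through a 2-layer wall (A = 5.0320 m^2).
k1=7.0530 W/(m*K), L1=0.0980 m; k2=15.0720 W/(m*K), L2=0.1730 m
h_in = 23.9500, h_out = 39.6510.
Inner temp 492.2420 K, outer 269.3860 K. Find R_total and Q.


R_conv_in = 1/(23.9500*5.0320) = 0.0083
R_1 = 0.0980/(7.0530*5.0320) = 0.0028
R_2 = 0.1730/(15.0720*5.0320) = 0.0023
R_conv_out = 1/(39.6510*5.0320) = 0.0050
R_total = 0.0184 K/W
Q = 222.8560 / 0.0184 = 12143.4875 W

R_total = 0.0184 K/W, Q = 12143.4875 W


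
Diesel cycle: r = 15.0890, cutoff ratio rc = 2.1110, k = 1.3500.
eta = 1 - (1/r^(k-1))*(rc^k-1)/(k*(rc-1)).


r^(k-1) = 2.5854
rc^k = 2.7419
eta = 0.5508 = 55.0783%

55.0783%


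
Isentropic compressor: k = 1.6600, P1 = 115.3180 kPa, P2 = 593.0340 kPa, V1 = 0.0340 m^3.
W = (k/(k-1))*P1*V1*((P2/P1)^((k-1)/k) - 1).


(k-1)/k = 0.3976
(P2/P1)^exp = 1.9176
W = 2.5152 * 115.3180 * 0.0340 * (1.9176 - 1) = 9.0489 kJ

9.0489 kJ


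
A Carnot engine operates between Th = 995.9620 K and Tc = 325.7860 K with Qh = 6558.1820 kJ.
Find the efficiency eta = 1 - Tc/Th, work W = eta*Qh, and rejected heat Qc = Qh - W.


eta = 1 - 325.7860/995.9620 = 0.6729
W = 0.6729 * 6558.1820 = 4412.9557 kJ
Qc = 6558.1820 - 4412.9557 = 2145.2263 kJ

eta = 67.2893%, W = 4412.9557 kJ, Qc = 2145.2263 kJ


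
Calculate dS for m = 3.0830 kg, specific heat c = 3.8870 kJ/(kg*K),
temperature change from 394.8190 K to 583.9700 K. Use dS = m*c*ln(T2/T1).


T2/T1 = 1.4791
ln(T2/T1) = 0.3914
dS = 3.0830 * 3.8870 * 0.3914 = 4.6907 kJ/K

4.6907 kJ/K


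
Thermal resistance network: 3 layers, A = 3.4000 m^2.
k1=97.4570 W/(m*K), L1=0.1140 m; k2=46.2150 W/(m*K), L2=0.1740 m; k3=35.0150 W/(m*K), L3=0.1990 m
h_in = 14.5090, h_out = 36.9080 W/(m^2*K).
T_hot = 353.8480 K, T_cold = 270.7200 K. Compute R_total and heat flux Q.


R_conv_in = 1/(14.5090*3.4000) = 0.0203
R_1 = 0.1140/(97.4570*3.4000) = 0.0003
R_2 = 0.1740/(46.2150*3.4000) = 0.0011
R_3 = 0.1990/(35.0150*3.4000) = 0.0017
R_conv_out = 1/(36.9080*3.4000) = 0.0080
R_total = 0.0314 K/W
Q = 83.1280 / 0.0314 = 2650.4876 W

R_total = 0.0314 K/W, Q = 2650.4876 W


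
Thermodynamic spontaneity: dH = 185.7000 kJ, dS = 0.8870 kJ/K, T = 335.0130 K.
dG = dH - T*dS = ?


T*dS = 335.0130 * 0.8870 = 297.1565 kJ
dG = 185.7000 - 297.1565 = -111.4565 kJ (spontaneous)

dG = -111.4565 kJ, spontaneous


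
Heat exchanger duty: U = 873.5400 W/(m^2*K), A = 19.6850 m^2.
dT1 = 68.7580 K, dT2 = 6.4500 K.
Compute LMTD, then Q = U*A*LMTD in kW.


LMTD = 26.3290 K
Q = 873.5400 * 19.6850 * 26.3290 = 452744.4541 W = 452.7445 kW

452.7445 kW


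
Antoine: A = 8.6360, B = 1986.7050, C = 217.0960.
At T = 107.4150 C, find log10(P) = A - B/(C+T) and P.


C+T = 324.5110
B/(C+T) = 6.1221
log10(P) = 8.6360 - 6.1221 = 2.5139
P = 10^2.5139 = 326.4751 mmHg

326.4751 mmHg


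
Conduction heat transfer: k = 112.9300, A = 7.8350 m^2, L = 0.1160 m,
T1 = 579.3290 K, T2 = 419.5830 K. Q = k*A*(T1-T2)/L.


dT = 159.7460 K
Q = 112.9300 * 7.8350 * 159.7460 / 0.1160 = 1218485.4063 W

1218485.4063 W


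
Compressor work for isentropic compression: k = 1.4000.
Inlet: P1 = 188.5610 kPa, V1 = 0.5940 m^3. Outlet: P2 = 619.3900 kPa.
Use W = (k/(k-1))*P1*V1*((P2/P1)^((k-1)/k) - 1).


(k-1)/k = 0.2857
(P2/P1)^exp = 1.4047
W = 3.5000 * 188.5610 * 0.5940 * (1.4047 - 1) = 158.6389 kJ

158.6389 kJ


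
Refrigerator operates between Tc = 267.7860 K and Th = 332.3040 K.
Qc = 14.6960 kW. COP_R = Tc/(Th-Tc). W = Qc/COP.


COP = 267.7860 / 64.5180 = 4.1506
W = 14.6960 / 4.1506 = 3.5407 kW

COP = 4.1506, W = 3.5407 kW


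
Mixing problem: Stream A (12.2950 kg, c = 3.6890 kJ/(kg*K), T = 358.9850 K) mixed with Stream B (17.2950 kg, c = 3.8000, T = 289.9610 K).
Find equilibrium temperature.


num = 35338.7421
den = 111.0773
Tf = 318.1456 K

318.1456 K


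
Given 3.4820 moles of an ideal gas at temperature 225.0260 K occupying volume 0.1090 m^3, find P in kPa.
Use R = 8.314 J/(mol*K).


P = nRT/V = 3.4820 * 8.314 * 225.0260 / 0.1090
= 6514.3560 / 0.1090 = 59764.7338 Pa = 59.7647 kPa

59.7647 kPa


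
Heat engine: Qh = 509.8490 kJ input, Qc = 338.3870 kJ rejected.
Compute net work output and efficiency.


W = 509.8490 - 338.3870 = 171.4620 kJ
eta = 171.4620 / 509.8490 = 0.3363 = 33.6300%

W = 171.4620 kJ, eta = 33.6300%


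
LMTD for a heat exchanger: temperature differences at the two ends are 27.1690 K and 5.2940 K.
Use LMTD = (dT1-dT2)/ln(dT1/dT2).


dT1/dT2 = 5.1320
ln(dT1/dT2) = 1.6355
LMTD = 21.8750 / 1.6355 = 13.3751 K

13.3751 K


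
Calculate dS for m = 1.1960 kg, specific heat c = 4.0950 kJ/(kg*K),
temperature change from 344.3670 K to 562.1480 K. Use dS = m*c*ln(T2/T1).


T2/T1 = 1.6324
ln(T2/T1) = 0.4901
dS = 1.1960 * 4.0950 * 0.4901 = 2.4001 kJ/K

2.4001 kJ/K


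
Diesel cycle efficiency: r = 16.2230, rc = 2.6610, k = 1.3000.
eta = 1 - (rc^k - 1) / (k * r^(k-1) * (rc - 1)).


r^(k-1) = 2.3070
rc^k = 3.5691
eta = 0.4843 = 48.4263%

48.4263%


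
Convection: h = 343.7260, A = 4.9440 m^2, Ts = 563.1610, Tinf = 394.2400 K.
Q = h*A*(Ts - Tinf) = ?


dT = 168.9210 K
Q = 343.7260 * 4.9440 * 168.9210 = 287061.1960 W

287061.1960 W


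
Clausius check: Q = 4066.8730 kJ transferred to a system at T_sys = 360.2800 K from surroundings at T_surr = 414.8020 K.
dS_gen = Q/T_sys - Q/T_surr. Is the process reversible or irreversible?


dS_sys = 4066.8730/360.2800 = 11.2881 kJ/K
dS_surr = -4066.8730/414.8020 = -9.8044 kJ/K
dS_gen = 11.2881 - 9.8044 = 1.4837 kJ/K (irreversible)

dS_gen = 1.4837 kJ/K, irreversible


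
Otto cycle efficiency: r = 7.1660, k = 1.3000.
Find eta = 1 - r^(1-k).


r^(k-1) = 1.8054
eta = 1 - 1/1.8054 = 0.4461 = 44.6118%

44.6118%


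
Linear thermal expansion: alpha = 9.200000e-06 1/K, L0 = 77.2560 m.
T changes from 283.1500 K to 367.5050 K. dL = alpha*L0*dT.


dT = 84.3550 K
dL = 9.200000e-06 * 77.2560 * 84.3550 = 0.059956 m
L_final = 77.315956 m

dL = 0.059956 m


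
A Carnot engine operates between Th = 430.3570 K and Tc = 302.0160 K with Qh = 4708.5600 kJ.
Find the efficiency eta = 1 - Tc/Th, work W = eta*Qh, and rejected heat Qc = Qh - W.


eta = 1 - 302.0160/430.3570 = 0.2982
W = 0.2982 * 4708.5600 = 1404.1861 kJ
Qc = 4708.5600 - 1404.1861 = 3304.3739 kJ

eta = 29.8220%, W = 1404.1861 kJ, Qc = 3304.3739 kJ


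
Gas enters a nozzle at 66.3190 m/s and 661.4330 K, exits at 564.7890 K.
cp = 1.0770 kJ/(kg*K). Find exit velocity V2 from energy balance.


dT = 96.6440 K
2*cp*1000*dT = 208171.1760
V1^2 = 4398.2098
V2 = sqrt(212569.3858) = 461.0525 m/s

461.0525 m/s


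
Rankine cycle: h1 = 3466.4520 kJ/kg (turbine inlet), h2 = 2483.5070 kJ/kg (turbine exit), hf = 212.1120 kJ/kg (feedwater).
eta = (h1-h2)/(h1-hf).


W = 982.9450 kJ/kg
Q_in = 3254.3400 kJ/kg
eta = 0.3020 = 30.2041%

eta = 30.2041%


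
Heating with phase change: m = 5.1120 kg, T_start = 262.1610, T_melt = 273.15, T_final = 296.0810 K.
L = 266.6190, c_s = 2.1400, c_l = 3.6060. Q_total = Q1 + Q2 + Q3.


Q1 (sensible, solid) = 5.1120 * 2.1400 * 10.9890 = 120.2161 kJ
Q2 (latent) = 5.1120 * 266.6190 = 1362.9563 kJ
Q3 (sensible, liquid) = 5.1120 * 3.6060 * 22.9310 = 422.7071 kJ
Q_total = 1905.8796 kJ

1905.8796 kJ


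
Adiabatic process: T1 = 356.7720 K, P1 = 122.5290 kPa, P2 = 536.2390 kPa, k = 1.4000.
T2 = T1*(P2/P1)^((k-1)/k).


(k-1)/k = 0.2857
(P2/P1)^exp = 1.5247
T2 = 356.7720 * 1.5247 = 543.9610 K

543.9610 K


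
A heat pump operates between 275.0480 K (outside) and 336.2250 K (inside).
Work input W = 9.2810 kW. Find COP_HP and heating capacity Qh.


COP = 336.2250 / 61.1770 = 5.4959
Qh = 5.4959 * 9.2810 = 51.0078 kW

COP = 5.4959, Qh = 51.0078 kW


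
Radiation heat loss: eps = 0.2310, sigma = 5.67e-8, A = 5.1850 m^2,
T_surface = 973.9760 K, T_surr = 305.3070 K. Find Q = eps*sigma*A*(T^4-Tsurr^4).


T^4 = 8.9990e+11
Tsurr^4 = 8.6885e+09
Q = 0.2310 * 5.67e-8 * 5.1850 * 8.9121e+11 = 60523.4000 W

60523.4000 W


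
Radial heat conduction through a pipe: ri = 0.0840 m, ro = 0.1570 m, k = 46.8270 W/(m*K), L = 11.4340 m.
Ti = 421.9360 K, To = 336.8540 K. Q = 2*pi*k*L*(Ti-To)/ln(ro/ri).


dT = 85.0820 K
ln(ro/ri) = 0.6254
Q = 2*pi*46.8270*11.4340*85.0820 / 0.6254 = 457650.6278 W

457650.6278 W


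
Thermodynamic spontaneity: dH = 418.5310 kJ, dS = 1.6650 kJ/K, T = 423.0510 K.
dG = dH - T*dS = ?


T*dS = 423.0510 * 1.6650 = 704.3799 kJ
dG = 418.5310 - 704.3799 = -285.8489 kJ (spontaneous)

dG = -285.8489 kJ, spontaneous


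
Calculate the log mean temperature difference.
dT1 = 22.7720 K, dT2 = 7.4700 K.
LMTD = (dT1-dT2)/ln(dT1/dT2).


dT1/dT2 = 3.0485
ln(dT1/dT2) = 1.1146
LMTD = 15.3020 / 1.1146 = 13.7282 K

13.7282 K


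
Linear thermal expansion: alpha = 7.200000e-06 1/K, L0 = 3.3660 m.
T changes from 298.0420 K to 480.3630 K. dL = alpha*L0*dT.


dT = 182.3210 K
dL = 7.200000e-06 * 3.3660 * 182.3210 = 0.004419 m
L_final = 3.370419 m

dL = 0.004419 m


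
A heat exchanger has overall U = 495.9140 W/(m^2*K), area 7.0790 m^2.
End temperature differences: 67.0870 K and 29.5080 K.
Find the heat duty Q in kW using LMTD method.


LMTD = 45.7539 K
Q = 495.9140 * 7.0790 * 45.7539 = 160622.5110 W = 160.6225 kW

160.6225 kW


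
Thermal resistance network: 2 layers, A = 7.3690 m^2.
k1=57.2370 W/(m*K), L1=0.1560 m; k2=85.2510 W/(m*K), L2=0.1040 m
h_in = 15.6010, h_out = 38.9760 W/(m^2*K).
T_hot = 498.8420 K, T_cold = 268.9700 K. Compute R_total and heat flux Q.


R_conv_in = 1/(15.6010*7.3690) = 0.0087
R_1 = 0.1560/(57.2370*7.3690) = 0.0004
R_2 = 0.1040/(85.2510*7.3690) = 0.0002
R_conv_out = 1/(38.9760*7.3690) = 0.0035
R_total = 0.0127 K/W
Q = 229.8720 / 0.0127 = 18078.0576 W

R_total = 0.0127 K/W, Q = 18078.0576 W


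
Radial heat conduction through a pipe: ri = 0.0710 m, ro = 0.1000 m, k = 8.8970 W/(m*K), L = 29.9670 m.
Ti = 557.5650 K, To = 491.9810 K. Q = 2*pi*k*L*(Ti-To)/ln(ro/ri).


dT = 65.5840 K
ln(ro/ri) = 0.3425
Q = 2*pi*8.8970*29.9670*65.5840 / 0.3425 = 320786.6901 W

320786.6901 W


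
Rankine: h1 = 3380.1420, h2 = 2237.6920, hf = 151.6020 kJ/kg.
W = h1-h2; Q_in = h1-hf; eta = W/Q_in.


W = 1142.4500 kJ/kg
Q_in = 3228.5400 kJ/kg
eta = 0.3539 = 35.3860%

eta = 35.3860%


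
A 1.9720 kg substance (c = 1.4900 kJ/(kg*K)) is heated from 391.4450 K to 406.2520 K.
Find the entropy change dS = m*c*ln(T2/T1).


T2/T1 = 1.0378
ln(T2/T1) = 0.0371
dS = 1.9720 * 1.4900 * 0.0371 = 0.1091 kJ/K

0.1091 kJ/K


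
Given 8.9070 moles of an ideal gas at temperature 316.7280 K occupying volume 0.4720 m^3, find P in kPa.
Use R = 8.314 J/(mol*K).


P = nRT/V = 8.9070 * 8.314 * 316.7280 / 0.4720
= 23454.5946 / 0.4720 = 49691.9377 Pa = 49.6919 kPa

49.6919 kPa


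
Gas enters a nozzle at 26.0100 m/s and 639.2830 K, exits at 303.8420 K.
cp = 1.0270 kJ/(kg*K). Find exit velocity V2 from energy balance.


dT = 335.4410 K
2*cp*1000*dT = 688995.8140
V1^2 = 676.5201
V2 = sqrt(689672.3341) = 830.4651 m/s

830.4651 m/s


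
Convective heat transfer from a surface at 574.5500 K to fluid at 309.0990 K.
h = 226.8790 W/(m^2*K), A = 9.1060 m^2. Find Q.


dT = 265.4510 K
Q = 226.8790 * 9.1060 * 265.4510 = 548411.1941 W

548411.1941 W


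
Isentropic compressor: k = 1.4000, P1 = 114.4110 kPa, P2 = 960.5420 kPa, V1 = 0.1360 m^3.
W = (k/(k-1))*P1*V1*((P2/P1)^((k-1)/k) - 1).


(k-1)/k = 0.2857
(P2/P1)^exp = 1.8366
W = 3.5000 * 114.4110 * 0.1360 * (1.8366 - 1) = 45.5608 kJ

45.5608 kJ


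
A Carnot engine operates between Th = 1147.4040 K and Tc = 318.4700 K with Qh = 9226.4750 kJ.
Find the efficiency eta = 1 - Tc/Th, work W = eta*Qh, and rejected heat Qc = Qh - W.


eta = 1 - 318.4700/1147.4040 = 0.7224
W = 0.7224 * 9226.4750 = 6665.6024 kJ
Qc = 9226.4750 - 6665.6024 = 2560.8726 kJ

eta = 72.2443%, W = 6665.6024 kJ, Qc = 2560.8726 kJ


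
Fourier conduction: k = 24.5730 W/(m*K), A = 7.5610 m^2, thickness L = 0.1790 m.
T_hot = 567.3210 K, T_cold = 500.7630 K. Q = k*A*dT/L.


dT = 66.5580 K
Q = 24.5730 * 7.5610 * 66.5580 / 0.1790 = 69085.1414 W

69085.1414 W


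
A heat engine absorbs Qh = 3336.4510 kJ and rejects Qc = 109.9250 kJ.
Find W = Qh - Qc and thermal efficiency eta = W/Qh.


W = 3336.4510 - 109.9250 = 3226.5260 kJ
eta = 3226.5260 / 3336.4510 = 0.9671 = 96.7053%

W = 3226.5260 kJ, eta = 96.7053%


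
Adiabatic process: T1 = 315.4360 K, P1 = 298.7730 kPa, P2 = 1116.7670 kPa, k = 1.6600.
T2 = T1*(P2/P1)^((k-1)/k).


(k-1)/k = 0.3976
(P2/P1)^exp = 1.6892
T2 = 315.4360 * 1.6892 = 532.8193 K

532.8193 K


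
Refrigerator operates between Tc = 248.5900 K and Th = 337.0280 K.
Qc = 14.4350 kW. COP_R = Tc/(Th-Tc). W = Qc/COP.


COP = 248.5900 / 88.4380 = 2.8109
W = 14.4350 / 2.8109 = 5.1354 kW

COP = 2.8109, W = 5.1354 kW


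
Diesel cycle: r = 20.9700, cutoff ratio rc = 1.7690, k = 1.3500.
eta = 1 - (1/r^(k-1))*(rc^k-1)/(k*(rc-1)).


r^(k-1) = 2.9011
rc^k = 2.1599
eta = 0.6149 = 61.4877%

61.4877%


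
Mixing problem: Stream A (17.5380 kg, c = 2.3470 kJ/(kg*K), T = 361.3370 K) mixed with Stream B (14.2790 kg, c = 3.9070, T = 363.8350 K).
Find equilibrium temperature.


num = 35170.8864
den = 96.9497
Tf = 362.7744 K

362.7744 K


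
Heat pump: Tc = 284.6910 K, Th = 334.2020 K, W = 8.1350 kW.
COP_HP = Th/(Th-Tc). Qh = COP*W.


COP = 334.2020 / 49.5110 = 6.7501
Qh = 6.7501 * 8.1350 = 54.9117 kW

COP = 6.7501, Qh = 54.9117 kW


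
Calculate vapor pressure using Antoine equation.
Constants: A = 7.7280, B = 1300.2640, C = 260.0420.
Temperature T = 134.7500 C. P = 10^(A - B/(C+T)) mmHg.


C+T = 394.7920
B/(C+T) = 3.2935
log10(P) = 7.7280 - 3.2935 = 4.4345
P = 10^4.4345 = 27193.0602 mmHg

27193.0602 mmHg


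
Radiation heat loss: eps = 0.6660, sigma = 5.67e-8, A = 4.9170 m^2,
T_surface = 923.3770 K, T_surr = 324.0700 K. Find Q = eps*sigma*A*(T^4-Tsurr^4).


T^4 = 7.2697e+11
Tsurr^4 = 1.1029e+10
Q = 0.6660 * 5.67e-8 * 4.9170 * 7.1594e+11 = 132933.4121 W

132933.4121 W


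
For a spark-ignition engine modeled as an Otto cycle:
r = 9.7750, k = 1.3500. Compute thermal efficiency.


r^(k-1) = 2.2210
eta = 1 - 1/2.2210 = 0.5497 = 54.9744%

54.9744%


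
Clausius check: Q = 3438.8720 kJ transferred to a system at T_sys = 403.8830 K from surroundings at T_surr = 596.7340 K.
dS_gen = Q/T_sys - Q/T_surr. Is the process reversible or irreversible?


dS_sys = 3438.8720/403.8830 = 8.5145 kJ/K
dS_surr = -3438.8720/596.7340 = -5.7628 kJ/K
dS_gen = 8.5145 - 5.7628 = 2.7517 kJ/K (irreversible)

dS_gen = 2.7517 kJ/K, irreversible


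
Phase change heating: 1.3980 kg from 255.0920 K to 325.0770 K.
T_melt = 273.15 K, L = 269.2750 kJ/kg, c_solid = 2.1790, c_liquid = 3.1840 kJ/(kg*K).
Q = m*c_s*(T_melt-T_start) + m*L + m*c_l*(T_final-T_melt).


Q1 (sensible, solid) = 1.3980 * 2.1790 * 18.0580 = 55.0090 kJ
Q2 (latent) = 1.3980 * 269.2750 = 376.4464 kJ
Q3 (sensible, liquid) = 1.3980 * 3.1840 * 51.9270 = 231.1391 kJ
Q_total = 662.5946 kJ

662.5946 kJ


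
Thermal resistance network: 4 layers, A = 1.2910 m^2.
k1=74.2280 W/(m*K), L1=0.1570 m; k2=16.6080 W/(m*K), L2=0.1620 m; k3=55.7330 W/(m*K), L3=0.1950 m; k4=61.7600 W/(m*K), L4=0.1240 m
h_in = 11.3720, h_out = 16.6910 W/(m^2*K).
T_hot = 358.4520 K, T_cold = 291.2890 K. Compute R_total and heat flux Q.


R_conv_in = 1/(11.3720*1.2910) = 0.0681
R_1 = 0.1570/(74.2280*1.2910) = 0.0016
R_2 = 0.1620/(16.6080*1.2910) = 0.0076
R_3 = 0.1950/(55.7330*1.2910) = 0.0027
R_4 = 0.1240/(61.7600*1.2910) = 0.0016
R_conv_out = 1/(16.6910*1.2910) = 0.0464
R_total = 0.1280 K/W
Q = 67.1630 / 0.1280 = 524.7877 W

R_total = 0.1280 K/W, Q = 524.7877 W


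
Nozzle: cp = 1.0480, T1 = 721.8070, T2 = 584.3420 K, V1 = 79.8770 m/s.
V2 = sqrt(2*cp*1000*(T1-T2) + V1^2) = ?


dT = 137.4650 K
2*cp*1000*dT = 288126.6400
V1^2 = 6380.3351
V2 = sqrt(294506.9751) = 542.6850 m/s

542.6850 m/s
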